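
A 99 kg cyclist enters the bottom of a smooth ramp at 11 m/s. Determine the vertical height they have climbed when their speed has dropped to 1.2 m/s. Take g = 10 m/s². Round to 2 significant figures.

h = 6.0 m

Conservation of energy: ½mv₁² = ½mv₂² + mgh
h = (v₁² − v₂²)/(2g) = (11² − 1.2²)/(2 × 10) = 5.978 m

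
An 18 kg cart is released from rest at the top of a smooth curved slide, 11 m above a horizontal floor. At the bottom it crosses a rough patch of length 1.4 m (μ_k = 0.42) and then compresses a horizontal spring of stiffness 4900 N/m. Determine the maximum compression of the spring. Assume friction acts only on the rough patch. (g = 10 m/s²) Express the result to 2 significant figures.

x = 0.87 m

Initial energy: E₁ = mgh = (18)(10)(11) = 1980.0 J
Friction removes W_f = μ_k mg d = (0.42)(18)(10)(1.4) = 105.8 J
Energy reaching the spring: E = 1980.0 − 105.8 = 1874.2 J
At max compression ½kx² = E ⇒ x = √(2E/k) = √(2 × 1874.2/4900) = 0.8746 m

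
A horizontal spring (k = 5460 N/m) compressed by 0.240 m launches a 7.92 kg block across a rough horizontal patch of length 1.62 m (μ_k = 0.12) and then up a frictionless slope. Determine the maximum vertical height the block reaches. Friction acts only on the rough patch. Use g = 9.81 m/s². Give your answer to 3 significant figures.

Spring energy: E₀ = ½kx² = ½(5460)(0.240)² = 157.25 J
Friction: W_f = μ_k mg d = (0.12)(7.92)(9.81)(1.62) = 15.10 J
Energy at base of ramp: E = 157.25 − 15.10 = 142.14 J
At max height all remaining energy is PE: mgh = E ⇒ h = E/(mg) = 142.14/(7.92 × 9.81) = 1.830 m

h = 1.83 m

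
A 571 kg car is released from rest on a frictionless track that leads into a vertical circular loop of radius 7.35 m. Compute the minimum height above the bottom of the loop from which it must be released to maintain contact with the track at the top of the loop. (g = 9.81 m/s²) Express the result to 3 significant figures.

h = 18.4 m

At the top, for minimum speed gravity alone supplies the centripetal force: mg = mv_top²/r ⇒ v_top² = gr = 72.10 m²/s²
Energy conservation from release height h to the top (height 2r): mgh = ½mv_top² + mg(2r)
h = v_top²/(2g) + 2r = r/2 + 2r = 5r/2 = 18.38 m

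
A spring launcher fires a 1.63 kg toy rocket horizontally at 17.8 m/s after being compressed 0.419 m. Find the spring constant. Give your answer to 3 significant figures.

k = 2940 N/m

½kx² = ½mv²
k = mv²/x² = (1.63)(17.8)²/(0.419)² = 2942 N/m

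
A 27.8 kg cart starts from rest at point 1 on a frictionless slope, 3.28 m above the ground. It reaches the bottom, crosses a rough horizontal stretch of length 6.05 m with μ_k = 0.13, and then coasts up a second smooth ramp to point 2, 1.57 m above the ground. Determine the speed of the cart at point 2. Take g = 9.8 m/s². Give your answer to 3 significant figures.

Energy at 1: mgh₁ = (27.8)(9.8)(3.28) = 893.60 J
Friction loss: W_f = μ_k mg d = 214.3 J
At 2: ½mv² + mgh₂ = mgh₁ − W_f
½mv² = 893.60 − 214.3 − 427.73 = 251.60 J
v = √(2 × 251.60/27.8) = 4.254 m/s

v = 4.25 m/s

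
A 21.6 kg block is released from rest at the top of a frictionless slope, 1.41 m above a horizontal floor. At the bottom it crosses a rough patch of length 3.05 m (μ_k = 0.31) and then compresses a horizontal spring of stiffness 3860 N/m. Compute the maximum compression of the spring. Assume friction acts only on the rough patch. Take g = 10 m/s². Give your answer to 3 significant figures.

x = 0.228 m

Initial energy: E₁ = mgh = (21.6)(10)(1.41) = 304.56 J
Friction removes W_f = μ_k mg d = (0.31)(21.6)(10)(3.05) = 204.2 J
Energy reaching the spring: E = 304.56 − 204.2 = 100.33 J
At max compression ½kx² = E ⇒ x = √(2E/k) = √(2 × 100.33/3860) = 0.2280 m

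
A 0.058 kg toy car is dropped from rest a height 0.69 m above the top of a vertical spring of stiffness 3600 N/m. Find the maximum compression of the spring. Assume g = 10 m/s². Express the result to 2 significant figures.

x = 0.015 m

Measuring PE from the top of the relaxed spring, at max compression the car has dropped H + x with zero KE, so:
mg(H + x) = ½kx²
½(3600)x² − (0.058)(10)x − (0.058)(10)(0.69) = 0
1800x² − 0.5800x − 0.4002 = 0
x = [0.5800 + √(0.3364 + 2881.4)]/(2 × 1800) = 0.01507 m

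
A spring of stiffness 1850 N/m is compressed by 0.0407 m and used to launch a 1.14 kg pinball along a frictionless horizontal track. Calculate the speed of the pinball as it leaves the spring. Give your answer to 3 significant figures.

v = 1.64 m/s

Conservation of energy: ½kx² = ½mv²
v = x√(k/m) = 0.0407 × √(1850/1.14) = 1.640 m/s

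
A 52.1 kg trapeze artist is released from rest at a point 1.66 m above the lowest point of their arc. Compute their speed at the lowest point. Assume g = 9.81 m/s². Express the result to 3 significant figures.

v = 5.71 m/s

By conservation of mechanical energy, mgh = ½mv²
v = √(2gh) = √(2 × 9.81 × 1.66) = √32.569 = 5.707 m/s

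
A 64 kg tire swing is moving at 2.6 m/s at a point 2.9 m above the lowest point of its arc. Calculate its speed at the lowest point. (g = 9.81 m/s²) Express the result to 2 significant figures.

v = 8.0 m/s

Equating total energy at the two states: ½mv₀² + mgh = ½mv²
v² = v₀² + 2gh = (2.6)² + 2(9.81)(2.9) = 63.658
v = √63.658 = 7.979 m/s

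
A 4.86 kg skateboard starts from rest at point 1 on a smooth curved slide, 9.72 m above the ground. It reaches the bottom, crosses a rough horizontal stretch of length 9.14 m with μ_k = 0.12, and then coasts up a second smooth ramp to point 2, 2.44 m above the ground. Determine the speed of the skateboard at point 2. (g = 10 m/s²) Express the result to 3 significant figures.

Energy at 1: mgh₁ = (4.86)(10)(9.72) = 472.39 J
Friction loss: W_f = μ_k mg d = 53.30 J
At 2: ½mv² + mgh₂ = mgh₁ − W_f
½mv² = 472.39 − 53.30 − 118.58 = 300.50 J
v = √(2 × 300.50/4.86) = 11.12 m/s

v = 11.1 m/s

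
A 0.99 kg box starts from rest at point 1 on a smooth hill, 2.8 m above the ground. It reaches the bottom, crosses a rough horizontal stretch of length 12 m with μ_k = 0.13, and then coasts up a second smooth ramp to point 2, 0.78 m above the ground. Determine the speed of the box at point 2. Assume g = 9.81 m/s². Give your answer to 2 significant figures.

Energy at 1: mgh₁ = (0.99)(9.81)(2.8) = 27.193 J
Friction loss: W_f = μ_k mg d = 15.15 J
At 2: ½mv² + mgh₂ = mgh₁ − W_f
½mv² = 27.193 − 15.15 − 7.5753 = 4.4675 J
v = √(2 × 4.4675/0.99) = 3.004 m/s

v = 3.0 m/s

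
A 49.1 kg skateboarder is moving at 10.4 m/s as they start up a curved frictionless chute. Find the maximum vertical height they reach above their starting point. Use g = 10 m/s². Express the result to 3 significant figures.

Setting KE at the bottom equal to PE gained: ½mv² = mgh
h = v²/(2g) = 10.4²/(2 × 10) = 5.408 m

h = 5.41 m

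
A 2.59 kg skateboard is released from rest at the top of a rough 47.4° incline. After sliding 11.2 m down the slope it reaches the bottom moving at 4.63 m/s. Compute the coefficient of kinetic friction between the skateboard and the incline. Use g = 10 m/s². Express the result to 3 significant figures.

mgh = ½mv² + μ_k (mg cosθ) L, with h = L sinθ
mgL sinθ = 213.53 J; ½mv² = 27.761 J
W_f = 213.53 − 27.761 = 185.8 J
μ_k = W_f/(mg cosθ · L) = 185.8/(17.53 × 11.2) = 0.9461

μ_k = 0.946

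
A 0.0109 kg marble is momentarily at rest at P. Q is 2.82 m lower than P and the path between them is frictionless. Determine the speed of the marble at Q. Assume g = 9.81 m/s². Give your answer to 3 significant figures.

Energy conservation between the two points: mgh = ½mv²
v = √(2gh) = √(2 × 9.81 × 2.82) = √55.328 = 7.438 m/s

v = 7.44 m/s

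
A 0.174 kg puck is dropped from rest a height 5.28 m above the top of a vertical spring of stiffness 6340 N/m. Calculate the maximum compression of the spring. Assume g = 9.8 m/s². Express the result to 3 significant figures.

x = 0.0536 m

Measuring PE from the top of the relaxed spring, at max compression the puck has dropped H + x with zero KE, so:
mg(H + x) = ½kx²
½(6340)x² − (0.174)(9.8)x − (0.174)(9.8)(5.28) = 0
3170x² − 1.705x − 9.003 = 0
x = [1.705 + √(2.908 + 114164)]/(2 × 3170) = 0.05356 m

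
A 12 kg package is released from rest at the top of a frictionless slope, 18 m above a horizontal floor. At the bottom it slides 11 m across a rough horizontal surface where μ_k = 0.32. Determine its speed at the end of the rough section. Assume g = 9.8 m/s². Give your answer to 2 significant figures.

Applying the work–energy principle:
mgh = ½mv² + μ_k m g d
W_f = μ_k mg d = (0.32)(12)(9.8)(11) = 414.0 J
½mv² = mgh − W_f = 2116.8 − 414.0 = 1702.8 J
v = √(2 × 1702.8/12) = 16.85 m/s

v = 17 m/s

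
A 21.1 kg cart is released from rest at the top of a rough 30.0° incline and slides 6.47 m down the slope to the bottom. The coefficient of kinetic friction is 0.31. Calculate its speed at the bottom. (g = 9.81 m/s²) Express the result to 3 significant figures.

v = 5.42 m/s

Work–energy: mg(L sinθ) − μ_k(mg cosθ)L = ½mv²
mgh = mgL sinθ = (21.1)(9.81)(6.47)sin30.0° = 669.62 J
W_f = μ_k mg cosθ · L = (0.31)(21.1)(9.81)cos30.0°·6.47 = 359.5 J
½mv² = 669.62 − 359.5 = 310.08 J
v = √(2 × 310.08/21.1) = 5.421 m/s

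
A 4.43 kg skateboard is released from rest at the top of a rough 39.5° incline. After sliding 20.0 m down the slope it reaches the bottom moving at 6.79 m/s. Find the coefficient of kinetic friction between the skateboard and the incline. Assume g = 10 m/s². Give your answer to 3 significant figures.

μ_k = 0.675

Energy balance down the incline: mg L sinθ − ½mv² = μ_k (mg cosθ) L
mgL sinθ = 563.57 J; ½mv² = 102.12 J
W_f = 563.57 − 102.12 = 461.4 J
μ_k = W_f/(mg cosθ · L) = 461.4/(34.18 × 20.0) = 0.6750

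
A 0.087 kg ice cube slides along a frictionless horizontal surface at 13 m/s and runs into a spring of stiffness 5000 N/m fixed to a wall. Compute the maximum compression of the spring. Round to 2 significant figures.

x = 0.054 m

At max compression the cube is momentarily at rest: ½mv² = ½kx²
x = v√(m/k) = 13 × √(0.087/5000) = 0.05423 m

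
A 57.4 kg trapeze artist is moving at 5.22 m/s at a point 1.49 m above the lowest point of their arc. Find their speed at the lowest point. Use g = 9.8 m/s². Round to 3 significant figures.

v = 7.51 m/s

Energy conservation between the two points: ½mv₀² + mgh = ½mv²
v² = v₀² + 2gh = (5.22)² + 2(9.8)(1.49) = 56.452
v = √56.452 = 7.513 m/s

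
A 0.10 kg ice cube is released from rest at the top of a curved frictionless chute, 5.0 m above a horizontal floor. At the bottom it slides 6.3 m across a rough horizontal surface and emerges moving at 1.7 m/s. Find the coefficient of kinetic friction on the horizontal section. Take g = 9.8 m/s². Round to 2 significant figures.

μ_k = 0.77

Energy bookkeeping (friction removes W_f = μ_k N d):
mgh = ½mv² + μ_k m g d
mgh = 4.9000 J; ½mv² = 0.14450 J
W_f = 4.9000 − 0.14450 = 4.756 J
μ_k = W_f/(mg·d) = 4.756/(0.9800 × 6.3) = 0.7702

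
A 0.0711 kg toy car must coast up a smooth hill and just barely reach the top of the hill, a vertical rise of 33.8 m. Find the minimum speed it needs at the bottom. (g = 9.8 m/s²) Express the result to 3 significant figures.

At the top it is momentarily at rest, so all KE converts to PE: ½mv² = mgh
v = √(2gh) = √(2 × 9.8 × 33.8) = 25.74 m/s

v = 25.7 m/s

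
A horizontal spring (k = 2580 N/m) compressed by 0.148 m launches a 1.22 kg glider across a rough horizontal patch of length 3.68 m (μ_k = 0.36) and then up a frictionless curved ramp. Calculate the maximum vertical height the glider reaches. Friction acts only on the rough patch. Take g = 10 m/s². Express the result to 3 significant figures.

h = 0.991 m

Spring energy: E₀ = ½kx² = ½(2580)(0.148)² = 28.256 J
Friction: W_f = μ_k mg d = (0.36)(1.22)(10)(3.68) = 16.16 J
Energy at base of ramp: E = 28.256 − 16.16 = 12.094 J
At max height all remaining energy is PE: mgh = E ⇒ h = E/(mg) = 12.094/(1.22 × 10) = 0.9913 m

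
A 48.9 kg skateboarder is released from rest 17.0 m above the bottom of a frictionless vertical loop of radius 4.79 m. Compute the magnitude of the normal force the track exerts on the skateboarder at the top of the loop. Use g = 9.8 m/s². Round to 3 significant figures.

N = 1010 N

Energy from release to top (height 2r): mgh = ½mv_top² + mg(2r)
v_top² = 2g(h − 2r) = 2(9.8)(17.0 − 9.580) = 145.43 m²/s²
At the top, both N and weight point toward the centre: N + mg = mv_top²/r
N = m(v_top²/r − g) = 48.9(145.43/4.79 − 9.8) = 1005 N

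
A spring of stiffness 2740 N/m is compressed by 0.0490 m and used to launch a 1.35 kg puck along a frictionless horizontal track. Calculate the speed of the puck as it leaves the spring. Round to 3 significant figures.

Spring PE converts entirely to kinetic energy: ½kx² = ½mv²
v = x√(k/m) = 0.0490 × √(2740/1.35) = 2.208 m/s

v = 2.21 m/s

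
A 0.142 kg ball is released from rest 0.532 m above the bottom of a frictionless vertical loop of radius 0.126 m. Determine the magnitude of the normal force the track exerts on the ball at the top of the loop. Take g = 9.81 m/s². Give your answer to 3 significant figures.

N = 4.80 N

Energy from release to top (height 2r): mgh = ½mv_top² + mg(2r)
v_top² = 2g(h − 2r) = 2(9.81)(0.532 − 0.2520) = 5.4936 m²/s²
At the top, both N and weight point toward the centre: N + mg = mv_top²/r
N = m(v_top²/r − g) = 0.142(5.4936/0.126 − 9.81) = 4.798 N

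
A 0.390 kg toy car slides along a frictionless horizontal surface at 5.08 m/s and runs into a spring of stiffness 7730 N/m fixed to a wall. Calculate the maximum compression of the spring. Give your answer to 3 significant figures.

All KE is stored as spring PE at maximum compression: ½mv² = ½kx²
x = v√(m/k) = 5.08 × √(0.390/7730) = 0.03608 m

x = 0.0361 m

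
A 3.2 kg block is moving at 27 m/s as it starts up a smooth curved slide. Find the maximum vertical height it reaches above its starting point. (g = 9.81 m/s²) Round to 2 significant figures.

h = 37 m

Setting KE at the bottom equal to PE gained: ½mv² = mgh
h = v²/(2g) = 27²/(2 × 9.81) = 37.16 m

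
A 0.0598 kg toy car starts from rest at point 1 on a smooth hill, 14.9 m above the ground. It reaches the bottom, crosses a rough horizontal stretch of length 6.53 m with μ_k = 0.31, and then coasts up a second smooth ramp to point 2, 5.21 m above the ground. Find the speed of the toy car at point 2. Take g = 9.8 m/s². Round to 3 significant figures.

Energy at 1: mgh₁ = (0.0598)(9.8)(14.9) = 8.7320 J
Friction loss: W_f = μ_k mg d = 1.186 J
At 2: ½mv² + mgh₂ = mgh₁ − W_f
½mv² = 8.7320 − 1.186 − 3.0533 = 4.4924 J
v = √(2 × 4.4924/0.0598) = 12.26 m/s

v = 12.3 m/s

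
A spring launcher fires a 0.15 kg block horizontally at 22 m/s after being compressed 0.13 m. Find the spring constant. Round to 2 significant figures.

Energy stored in the spring equals the launch KE: ½kx² = ½mv²
k = mv²/x² = (0.15)(22)²/(0.13)² = 4296 N/m

k = 4300 N/m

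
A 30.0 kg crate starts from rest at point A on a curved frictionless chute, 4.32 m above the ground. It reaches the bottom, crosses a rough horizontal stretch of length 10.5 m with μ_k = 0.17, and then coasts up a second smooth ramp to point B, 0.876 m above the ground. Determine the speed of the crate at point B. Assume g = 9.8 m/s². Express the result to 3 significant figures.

v = 5.70 m/s

Energy at A: mgh₁ = (30.0)(9.8)(4.32) = 1270.1 J
Friction loss: W_f = μ_k mg d = 524.8 J
At B: ½mv² + mgh₂ = mgh₁ − W_f
½mv² = 1270.1 − 524.8 − 257.54 = 487.75 J
v = √(2 × 487.75/30.0) = 5.702 m/s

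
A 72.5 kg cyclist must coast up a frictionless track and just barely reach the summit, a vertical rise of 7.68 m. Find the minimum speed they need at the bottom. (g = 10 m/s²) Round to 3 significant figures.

At the top they are momentarily at rest, so all KE converts to PE: ½mv² = mgh
v = √(2gh) = √(2 × 10 × 7.68) = 12.39 m/s

v = 12.4 m/s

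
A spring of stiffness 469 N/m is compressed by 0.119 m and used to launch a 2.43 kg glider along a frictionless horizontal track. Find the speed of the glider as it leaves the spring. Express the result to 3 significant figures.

v = 1.65 m/s

Spring PE converts entirely to kinetic energy: ½kx² = ½mv²
v = x√(k/m) = 0.119 × √(469/2.43) = 1.653 m/s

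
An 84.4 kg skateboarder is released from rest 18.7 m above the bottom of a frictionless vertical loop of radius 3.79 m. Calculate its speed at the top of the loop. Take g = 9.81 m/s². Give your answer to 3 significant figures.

Energy conservation: mgh = ½mv_top² + mg(2r)
v_top² = 2g(h − 2r) = 2(9.81)(18.7 − 7.580) = 218.2
v_top = 14.77 m/s

v = 14.8 m/s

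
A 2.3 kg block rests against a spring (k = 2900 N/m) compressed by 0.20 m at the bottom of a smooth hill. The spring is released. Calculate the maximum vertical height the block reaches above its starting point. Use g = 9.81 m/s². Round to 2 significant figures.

h = 2.6 m

At maximum height the block is at rest, so ½kx² = mgh
h = kx²/(2mg) = (2900)(0.20)²/(2 × 2.3 × 9.81) = 2.571 m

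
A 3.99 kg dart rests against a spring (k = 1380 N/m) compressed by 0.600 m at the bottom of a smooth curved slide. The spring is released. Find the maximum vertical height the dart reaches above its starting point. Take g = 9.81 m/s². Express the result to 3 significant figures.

h = 6.35 m

All spring PE becomes gravitational PE at the highest point: ½kx² = mgh
h = kx²/(2mg) = (1380)(0.600)²/(2 × 3.99 × 9.81) = 6.346 m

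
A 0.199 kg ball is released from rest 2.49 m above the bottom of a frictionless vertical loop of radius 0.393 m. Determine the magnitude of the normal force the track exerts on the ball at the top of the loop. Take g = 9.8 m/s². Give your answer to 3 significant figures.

Energy from release to top (height 2r): mgh = ½mv_top² + mg(2r)
v_top² = 2g(h − 2r) = 2(9.8)(2.49 − 0.7860) = 33.398 m²/s²
At the top, both N and weight point toward the centre: N + mg = mv_top²/r
N = m(v_top²/r − g) = 0.199(33.398/0.393 − 9.8) = 14.96 N

N = 15.0 N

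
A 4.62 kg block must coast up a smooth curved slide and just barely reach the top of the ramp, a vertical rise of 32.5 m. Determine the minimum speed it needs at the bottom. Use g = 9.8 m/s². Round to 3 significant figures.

v = 25.2 m/s

At the top it is momentarily at rest, so all KE converts to PE: ½mv² = mgh
v = √(2gh) = √(2 × 9.8 × 32.5) = 25.24 m/s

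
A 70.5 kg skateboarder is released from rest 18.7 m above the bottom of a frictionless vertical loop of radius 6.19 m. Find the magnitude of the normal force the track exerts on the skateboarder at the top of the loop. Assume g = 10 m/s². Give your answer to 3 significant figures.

N = 735 N

Energy from release to top (height 2r): mgh = ½mv_top² + mg(2r)
v_top² = 2g(h − 2r) = 2(10)(18.7 − 12.38) = 126.40 m²/s²
At the top, both N and weight point toward the centre: N + mg = mv_top²/r
N = m(v_top²/r − g) = 70.5(126.40/6.19 − 10) = 734.6 N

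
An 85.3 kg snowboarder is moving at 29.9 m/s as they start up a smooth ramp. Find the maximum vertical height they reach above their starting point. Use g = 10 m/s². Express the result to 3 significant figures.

h = 44.7 m

Setting KE at the bottom equal to PE gained: ½mv² = mgh
h = v²/(2g) = 29.9²/(2 × 10) = 44.70 m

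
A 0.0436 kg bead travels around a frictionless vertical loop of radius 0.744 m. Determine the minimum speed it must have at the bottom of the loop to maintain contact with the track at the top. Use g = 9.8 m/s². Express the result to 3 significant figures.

v = 6.04 m/s

At the top: mg = mv_top²/r ⇒ v_top² = gr = 7.291 m²/s²
Energy from bottom to top (height 2r): ½mv_bot² = ½mv_top² + mg(2r)
v_bot² = gr + 4gr = 5gr = 36.46
v_bot = √(5gr) = 6.038 m/s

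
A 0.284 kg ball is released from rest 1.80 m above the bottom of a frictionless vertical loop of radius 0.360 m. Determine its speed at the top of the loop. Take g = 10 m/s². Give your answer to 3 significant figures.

v = 4.65 m/s

Energy conservation: mgh = ½mv_top² + mg(2r)
v_top² = 2g(h − 2r) = 2(10)(1.80 − 0.7200) = 21.60
v_top = 4.648 m/s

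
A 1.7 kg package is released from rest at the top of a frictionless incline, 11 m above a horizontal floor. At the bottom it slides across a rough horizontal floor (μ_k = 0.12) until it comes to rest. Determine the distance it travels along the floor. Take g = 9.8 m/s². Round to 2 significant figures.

d = 92 m

Energy at the top = energy at the end + work done against friction:
At rest all PE has been dissipated by friction: mgh = μ_k m g d
d = h/μ_k = 11/0.12 = 91.67 m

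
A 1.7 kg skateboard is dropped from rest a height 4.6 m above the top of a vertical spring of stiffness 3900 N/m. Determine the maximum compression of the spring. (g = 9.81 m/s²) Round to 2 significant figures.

Take the reference level at the top of the uncompressed spring. At max compression the skateboard has fallen H + x and is momentarily at rest:
mg(H + x) = ½kx²
½(3900)x² − (1.7)(9.81)x − (1.7)(9.81)(4.6) = 0
1950x² − 16.68x − 76.71 = 0
x = [16.68 + √(278.1 + 598371)]/(2 × 1950) = 0.2027 m

x = 0.20 m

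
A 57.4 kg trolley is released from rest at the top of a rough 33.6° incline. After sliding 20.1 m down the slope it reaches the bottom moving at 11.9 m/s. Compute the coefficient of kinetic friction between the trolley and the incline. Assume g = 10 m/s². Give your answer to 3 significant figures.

mgh = ½mv² + μ_k (mg cosθ) L, with h = L sinθ
mgL sinθ = 6384.7 J; ½mv² = 4064.2 J
W_f = 6384.7 − 4064.2 = 2320 J
μ_k = W_f/(mg cosθ · L) = 2320/(478.1 × 20.1) = 0.2415

μ_k = 0.241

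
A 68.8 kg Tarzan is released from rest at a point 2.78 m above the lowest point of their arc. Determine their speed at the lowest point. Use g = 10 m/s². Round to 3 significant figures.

v = 7.46 m/s

Equating total energy at the two states: mgh = ½mv²
v = √(2gh) = √(2 × 10 × 2.78) = √55.600 = 7.457 m/s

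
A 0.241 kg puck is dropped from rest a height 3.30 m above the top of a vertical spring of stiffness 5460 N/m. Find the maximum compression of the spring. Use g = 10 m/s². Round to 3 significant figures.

x = 0.0544 m

Take the reference level at the top of the uncompressed spring. At max compression the puck has fallen H + x and is momentarily at rest:
mg(H + x) = ½kx²
½(5460)x² − (0.241)(10)x − (0.241)(10)(3.30) = 0
2730x² − 2.410x − 7.953 = 0
x = [2.410 + √(5.808 + 86847)]/(2 × 2730) = 0.05442 m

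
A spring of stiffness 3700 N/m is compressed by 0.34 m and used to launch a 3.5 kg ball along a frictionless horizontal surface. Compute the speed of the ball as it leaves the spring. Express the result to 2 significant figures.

Spring PE converts entirely to kinetic energy: ½kx² = ½mv²
v = x√(k/m) = 0.34 × √(3700/3.5) = 11.05 m/s

v = 11 m/s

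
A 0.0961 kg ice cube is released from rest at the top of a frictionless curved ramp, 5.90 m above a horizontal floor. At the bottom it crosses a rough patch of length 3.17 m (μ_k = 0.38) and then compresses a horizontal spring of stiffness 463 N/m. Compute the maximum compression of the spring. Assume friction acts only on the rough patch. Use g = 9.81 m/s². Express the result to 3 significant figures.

Initial energy: E₁ = mgh = (0.0961)(9.81)(5.90) = 5.5622 J
Friction removes W_f = μ_k mg d = (0.38)(0.0961)(9.81)(3.17) = 1.136 J
Energy reaching the spring: E = 5.5622 − 1.136 = 4.4265 J
At max compression ½kx² = E ⇒ x = √(2E/k) = √(2 × 4.4265/463) = 0.1383 m

x = 0.138 m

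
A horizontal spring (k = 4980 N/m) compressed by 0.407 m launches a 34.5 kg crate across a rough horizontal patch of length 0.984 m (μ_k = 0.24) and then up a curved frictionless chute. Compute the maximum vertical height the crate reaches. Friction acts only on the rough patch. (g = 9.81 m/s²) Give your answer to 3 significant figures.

h = 0.983 m

Spring energy: E₀ = ½kx² = ½(4980)(0.407)² = 412.47 J
Friction: W_f = μ_k mg d = (0.24)(34.5)(9.81)(0.984) = 79.93 J
Energy at base of ramp: E = 412.47 − 79.93 = 332.54 J
At max height all remaining energy is PE: mgh = E ⇒ h = E/(mg) = 332.54/(34.5 × 9.81) = 0.9825 m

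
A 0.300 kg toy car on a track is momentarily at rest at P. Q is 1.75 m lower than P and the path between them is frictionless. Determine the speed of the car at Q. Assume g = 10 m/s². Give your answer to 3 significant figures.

By conservation of mechanical energy, mgh = ½mv²
v = √(2gh) = √(2 × 10 × 1.75) = √35.000 = 5.916 m/s

v = 5.92 m/s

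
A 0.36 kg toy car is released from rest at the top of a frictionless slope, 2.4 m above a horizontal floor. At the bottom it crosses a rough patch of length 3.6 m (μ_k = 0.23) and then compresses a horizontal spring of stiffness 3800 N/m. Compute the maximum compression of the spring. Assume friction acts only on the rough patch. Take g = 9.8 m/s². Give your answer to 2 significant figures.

x = 0.054 m

Initial energy: E₁ = mgh = (0.36)(9.8)(2.4) = 8.4672 J
Friction removes W_f = μ_k mg d = (0.23)(0.36)(9.8)(3.6) = 2.921 J
Energy reaching the spring: E = 8.4672 − 2.921 = 5.5460 J
At max compression ½kx² = E ⇒ x = √(2E/k) = √(2 × 5.5460/3800) = 0.05403 m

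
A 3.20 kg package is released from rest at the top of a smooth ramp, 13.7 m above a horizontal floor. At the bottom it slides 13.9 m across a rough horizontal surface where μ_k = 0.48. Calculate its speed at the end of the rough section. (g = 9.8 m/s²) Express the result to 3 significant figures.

Applying the work–energy principle:
mgh = ½mv² + μ_k m g d
W_f = μ_k mg d = (0.48)(3.20)(9.8)(13.9) = 209.2 J
½mv² = mgh − W_f = 429.63 − 209.2 = 220.40 J
v = √(2 × 220.40/3.20) = 11.74 m/s

v = 11.7 m/s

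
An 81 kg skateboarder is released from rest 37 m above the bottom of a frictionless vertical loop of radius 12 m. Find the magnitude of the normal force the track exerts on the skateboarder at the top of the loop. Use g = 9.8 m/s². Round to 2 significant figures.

Energy from release to top (height 2r): mgh = ½mv_top² + mg(2r)
v_top² = 2g(h − 2r) = 2(9.8)(37 − 24.00) = 254.80 m²/s²
At the top, both N and weight point toward the centre: N + mg = mv_top²/r
N = m(v_top²/r − g) = 81(254.80/12 − 9.8) = 926.1 N

N = 930 N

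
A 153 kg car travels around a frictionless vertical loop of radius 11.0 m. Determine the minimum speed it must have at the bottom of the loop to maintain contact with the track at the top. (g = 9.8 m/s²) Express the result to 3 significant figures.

v = 23.2 m/s

At the top: mg = mv_top²/r ⇒ v_top² = gr = 107.8 m²/s²
Energy from bottom to top (height 2r): ½mv_bot² = ½mv_top² + mg(2r)
v_bot² = gr + 4gr = 5gr = 539.0
v_bot = √(5gr) = 23.22 m/s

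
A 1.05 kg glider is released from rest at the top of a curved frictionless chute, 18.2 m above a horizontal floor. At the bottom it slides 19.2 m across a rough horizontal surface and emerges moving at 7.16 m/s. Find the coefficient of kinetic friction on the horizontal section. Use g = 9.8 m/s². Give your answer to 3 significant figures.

Energy bookkeeping (friction removes W_f = μ_k N d):
mgh = ½mv² + μ_k m g d
mgh = 187.28 J; ½mv² = 26.914 J
W_f = 187.28 − 26.914 = 160.4 J
μ_k = W_f/(mg·d) = 160.4/(10.29 × 19.2) = 0.8117

μ_k = 0.812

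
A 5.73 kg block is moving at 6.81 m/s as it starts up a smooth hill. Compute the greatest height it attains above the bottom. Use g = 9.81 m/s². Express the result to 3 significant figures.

h = 2.36 m

By energy conservation, ½mv² = mgh
h = v²/(2g) = 6.81²/(2 × 9.81) = 2.364 m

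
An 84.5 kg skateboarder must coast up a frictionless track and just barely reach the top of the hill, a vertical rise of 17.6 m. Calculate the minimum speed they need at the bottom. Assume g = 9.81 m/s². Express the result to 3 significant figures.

v = 18.6 m/s

At the top they are momentarily at rest, so all KE converts to PE: ½mv² = mgh
v = √(2gh) = √(2 × 9.81 × 17.6) = 18.58 m/s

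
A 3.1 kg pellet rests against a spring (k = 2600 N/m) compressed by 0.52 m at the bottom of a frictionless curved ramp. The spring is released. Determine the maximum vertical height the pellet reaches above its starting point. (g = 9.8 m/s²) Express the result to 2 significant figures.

All spring PE becomes gravitational PE at the highest point: ½kx² = mgh
h = kx²/(2mg) = (2600)(0.52)²/(2 × 3.1 × 9.8) = 11.57 m

h = 12 m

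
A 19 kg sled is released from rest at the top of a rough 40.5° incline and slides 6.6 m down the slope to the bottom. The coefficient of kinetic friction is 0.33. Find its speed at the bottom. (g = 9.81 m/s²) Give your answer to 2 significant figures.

Energy: mgh = ½mv² + W_f, with h = L sinθ and W_f = μ_k (mg cosθ) L
mgh = mgL sinθ = (19)(9.81)(6.6)sin40.5° = 798.93 J
W_f = μ_k mg cosθ · L = (0.33)(19)(9.81)cos40.5°·6.6 = 308.7 J
½mv² = 798.93 − 308.7 = 490.24 J
v = √(2 × 490.24/19) = 7.184 m/s

v = 7.2 m/s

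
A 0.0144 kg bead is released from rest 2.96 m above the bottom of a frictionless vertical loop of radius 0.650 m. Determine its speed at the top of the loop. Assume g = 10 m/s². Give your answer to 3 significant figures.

v = 5.76 m/s

Energy conservation: mgh = ½mv_top² + mg(2r)
v_top² = 2g(h − 2r) = 2(10)(2.96 − 1.300) = 33.20
v_top = 5.762 m/s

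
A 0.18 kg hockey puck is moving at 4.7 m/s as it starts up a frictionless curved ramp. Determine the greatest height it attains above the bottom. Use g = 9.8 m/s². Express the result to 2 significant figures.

h = 1.1 m

By energy conservation, ½mv² = mgh
h = v²/(2g) = 4.7²/(2 × 9.8) = 1.127 m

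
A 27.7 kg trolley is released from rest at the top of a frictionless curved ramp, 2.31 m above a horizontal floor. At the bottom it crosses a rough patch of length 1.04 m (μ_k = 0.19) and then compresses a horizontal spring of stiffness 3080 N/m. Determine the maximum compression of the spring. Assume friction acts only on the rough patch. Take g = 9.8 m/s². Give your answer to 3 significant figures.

x = 0.610 m

Initial energy: E₁ = mgh = (27.7)(9.8)(2.31) = 627.07 J
Friction removes W_f = μ_k mg d = (0.19)(27.7)(9.8)(1.04) = 53.64 J
Energy reaching the spring: E = 627.07 − 53.64 = 573.43 J
At max compression ½kx² = E ⇒ x = √(2E/k) = √(2 × 573.43/3080) = 0.6102 m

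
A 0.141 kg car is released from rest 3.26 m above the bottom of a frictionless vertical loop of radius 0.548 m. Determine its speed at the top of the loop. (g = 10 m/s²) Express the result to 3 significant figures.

v = 6.58 m/s

Energy conservation: mgh = ½mv_top² + mg(2r)
v_top² = 2g(h − 2r) = 2(10)(3.26 − 1.096) = 43.28
v_top = 6.579 m/s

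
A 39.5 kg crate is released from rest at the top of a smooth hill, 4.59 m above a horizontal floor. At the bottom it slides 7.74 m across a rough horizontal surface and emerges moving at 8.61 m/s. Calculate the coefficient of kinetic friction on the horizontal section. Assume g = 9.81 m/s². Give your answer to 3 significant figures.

μ_k = 0.105

Energy bookkeeping (friction removes W_f = μ_k N d):
mgh = ½mv² + μ_k m g d
mgh = 1778.6 J; ½mv² = 1464.1 J
W_f = 1778.6 − 1464.1 = 314.5 J
μ_k = W_f/(mg·d) = 314.5/(387.5 × 7.74) = 0.1049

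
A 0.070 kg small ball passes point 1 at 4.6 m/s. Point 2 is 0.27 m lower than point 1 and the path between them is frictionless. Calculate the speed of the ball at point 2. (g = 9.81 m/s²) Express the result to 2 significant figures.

v = 5.1 m/s

Equating total energy at the two states: ½mv₀² + mgh = ½mv²
v² = v₀² + 2gh = (4.6)² + 2(9.81)(0.27) = 26.457
v = √26.457 = 5.144 m/s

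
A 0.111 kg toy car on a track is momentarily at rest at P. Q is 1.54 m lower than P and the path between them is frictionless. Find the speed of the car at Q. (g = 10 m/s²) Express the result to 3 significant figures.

v = 5.55 m/s

Equating total energy at the two states: mgh = ½mv²
The mass cancels from both sides.
v = √(2gh) = √(2 × 10 × 1.54) = √30.800 = 5.550 m/s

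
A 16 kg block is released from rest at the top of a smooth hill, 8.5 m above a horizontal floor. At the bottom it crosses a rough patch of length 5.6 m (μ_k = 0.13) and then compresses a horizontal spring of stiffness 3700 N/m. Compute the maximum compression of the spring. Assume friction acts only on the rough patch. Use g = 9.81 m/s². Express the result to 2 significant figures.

Initial energy: E₁ = mgh = (16)(9.81)(8.5) = 1334.2 J
Friction removes W_f = μ_k mg d = (0.13)(16)(9.81)(5.6) = 114.3 J
Energy reaching the spring: E = 1334.2 − 114.3 = 1219.9 J
At max compression ½kx² = E ⇒ x = √(2E/k) = √(2 × 1219.9/3700) = 0.8120 m

x = 0.81 m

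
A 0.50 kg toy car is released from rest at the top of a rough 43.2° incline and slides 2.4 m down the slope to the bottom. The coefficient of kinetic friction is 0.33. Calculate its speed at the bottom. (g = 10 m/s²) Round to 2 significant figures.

Work–energy: mg(L sinθ) − μ_k(mg cosθ)L = ½mv²
mgh = mgL sinθ = (0.50)(10)(2.4)sin43.2° = 8.2146 J
W_f = μ_k mg cosθ · L = (0.33)(0.50)(10)cos43.2°·2.4 = 2.887 J
½mv² = 8.2146 − 2.887 = 5.3278 J
v = √(2 × 5.3278/0.50) = 4.616 m/s

v = 4.6 m/s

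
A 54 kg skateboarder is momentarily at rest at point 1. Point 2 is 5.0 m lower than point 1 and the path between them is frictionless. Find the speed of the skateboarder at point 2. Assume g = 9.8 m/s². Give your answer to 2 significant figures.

Energy conservation between the two points: mgh = ½mv²
The mass cancels from both sides.
v = √(2gh) = √(2 × 9.8 × 5.0) = √98.000 = 9.899 m/s

v = 9.9 m/s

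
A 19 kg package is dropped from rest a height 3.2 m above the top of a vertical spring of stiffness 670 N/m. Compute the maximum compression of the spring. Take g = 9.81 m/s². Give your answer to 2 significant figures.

Let x be the compression. The total drop is H + x, and the package is instantaneously at rest at max compression, so energy conservation gives:
mg(H + x) = ½kx²
½(670)x² − (19)(9.81)x − (19)(9.81)(3.2) = 0
335.0x² − 186.4x − 596.4 = 0
x = [186.4 + √(34741 + 799240)]/(2 × 335.0) = 1.641 m

x = 1.6 m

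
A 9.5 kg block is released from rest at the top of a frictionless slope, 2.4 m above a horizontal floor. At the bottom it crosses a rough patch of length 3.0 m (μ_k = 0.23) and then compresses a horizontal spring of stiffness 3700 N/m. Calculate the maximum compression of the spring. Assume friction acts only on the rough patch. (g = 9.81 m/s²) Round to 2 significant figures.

x = 0.29 m

Initial energy: E₁ = mgh = (9.5)(9.81)(2.4) = 223.67 J
Friction removes W_f = μ_k mg d = (0.23)(9.5)(9.81)(3.0) = 64.30 J
Energy reaching the spring: E = 223.67 − 64.30 = 159.36 J
At max compression ½kx² = E ⇒ x = √(2E/k) = √(2 × 159.36/3700) = 0.2935 m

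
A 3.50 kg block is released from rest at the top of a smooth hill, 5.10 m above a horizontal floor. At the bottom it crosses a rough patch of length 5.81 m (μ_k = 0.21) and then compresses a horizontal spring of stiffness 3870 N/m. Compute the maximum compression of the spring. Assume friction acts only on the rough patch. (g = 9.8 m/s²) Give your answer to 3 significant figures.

Initial energy: E₁ = mgh = (3.50)(9.8)(5.10) = 174.93 J
Friction removes W_f = μ_k mg d = (0.21)(3.50)(9.8)(5.81) = 41.85 J
Energy reaching the spring: E = 174.93 − 41.85 = 133.08 J
At max compression ½kx² = E ⇒ x = √(2E/k) = √(2 × 133.08/3870) = 0.2623 m

x = 0.262 m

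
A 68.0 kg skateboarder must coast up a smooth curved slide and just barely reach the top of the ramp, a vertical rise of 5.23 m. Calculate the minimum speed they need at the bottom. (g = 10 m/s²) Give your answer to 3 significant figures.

At the top they are momentarily at rest, so all KE converts to PE: ½mv² = mgh
v = √(2gh) = √(2 × 10 × 5.23) = 10.23 m/s

v = 10.2 m/s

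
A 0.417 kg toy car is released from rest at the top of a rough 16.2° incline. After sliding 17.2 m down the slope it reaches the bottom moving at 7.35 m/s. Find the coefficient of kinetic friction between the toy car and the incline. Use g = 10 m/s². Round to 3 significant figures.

Energy balance down the incline: mg L sinθ − ½mv² = μ_k (mg cosθ) L
mgL sinθ = 20.010 J; ½mv² = 11.264 J
W_f = 20.010 − 11.264 = 8.747 J
μ_k = W_f/(mg cosθ · L) = 8.747/(4.004 × 17.2) = 0.1270

μ_k = 0.127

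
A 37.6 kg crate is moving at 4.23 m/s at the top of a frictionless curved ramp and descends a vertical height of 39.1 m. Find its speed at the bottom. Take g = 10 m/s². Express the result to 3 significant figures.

Energy conservation between the two points: ½mv₀² + mgh = ½mv²
v² = v₀² + 2gh = (4.23)² + 2(10)(39.1) = 799.89
v = √799.89 = 28.28 m/s

v = 28.3 m/s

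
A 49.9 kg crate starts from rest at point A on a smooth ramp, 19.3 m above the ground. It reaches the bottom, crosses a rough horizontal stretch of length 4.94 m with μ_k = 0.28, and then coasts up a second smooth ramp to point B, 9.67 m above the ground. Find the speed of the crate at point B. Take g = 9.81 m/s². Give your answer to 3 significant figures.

v = 12.7 m/s

Energy at A: mgh₁ = (49.9)(9.81)(19.3) = 9447.7 J
Friction loss: W_f = μ_k mg d = 677.1 J
At B: ½mv² + mgh₂ = mgh₁ − W_f
½mv² = 9447.7 − 677.1 − 4733.6 = 4037.0 J
v = √(2 × 4037.0/49.9) = 12.72 m/s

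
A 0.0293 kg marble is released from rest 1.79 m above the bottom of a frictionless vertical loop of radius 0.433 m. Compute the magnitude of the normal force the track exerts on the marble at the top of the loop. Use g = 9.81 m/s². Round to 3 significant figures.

Energy from release to top (height 2r): mgh = ½mv_top² + mg(2r)
v_top² = 2g(h − 2r) = 2(9.81)(1.79 − 0.8660) = 18.129 m²/s²
At the top, both N and weight point toward the centre: N + mg = mv_top²/r
N = m(v_top²/r − g) = 0.0293(18.129/0.433 − 9.81) = 0.9393 N

N = 0.939 N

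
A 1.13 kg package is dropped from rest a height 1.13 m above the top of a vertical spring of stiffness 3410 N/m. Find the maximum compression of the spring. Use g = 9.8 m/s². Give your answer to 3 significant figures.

x = 0.0890 m

Take the reference level at the top of the uncompressed spring. At max compression the package has fallen H + x and is momentarily at rest:
mg(H + x) = ½kx²
½(3410)x² − (1.13)(9.8)x − (1.13)(9.8)(1.13) = 0
1705x² − 11.07x − 12.51 = 0
x = [11.07 + √(122.6 + 85343)]/(2 × 1705) = 0.08898 m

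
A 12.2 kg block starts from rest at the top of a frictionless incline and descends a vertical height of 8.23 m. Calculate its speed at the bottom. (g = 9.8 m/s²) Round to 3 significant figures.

v = 12.7 m/s

Mechanical energy is conserved (no friction): mgh = ½mv²
v = √(2gh) = √(2 × 9.8 × 8.23) = √161.31 = 12.70 m/s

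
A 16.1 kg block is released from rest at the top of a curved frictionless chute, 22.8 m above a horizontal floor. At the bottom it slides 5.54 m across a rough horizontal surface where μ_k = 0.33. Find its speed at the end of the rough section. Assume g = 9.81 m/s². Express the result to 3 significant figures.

v = 20.3 m/s

Energy at the top = energy at the end + work done against friction:
mgh = ½mv² + μ_k m g d
W_f = μ_k mg d = (0.33)(16.1)(9.81)(5.54) = 288.7 J
½mv² = mgh − W_f = 3601.1 − 288.7 = 3312.3 J
v = √(2 × 3312.3/16.1) = 20.28 m/s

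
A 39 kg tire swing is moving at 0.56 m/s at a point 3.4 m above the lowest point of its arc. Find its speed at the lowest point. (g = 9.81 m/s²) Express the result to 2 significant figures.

Equating total energy at the two states: ½mv₀² + mgh = ½mv²
The mass cancels from both sides.
v² = v₀² + 2gh = (0.56)² + 2(9.81)(3.4) = 67.022
v = √67.022 = 8.187 m/s

v = 8.2 m/s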